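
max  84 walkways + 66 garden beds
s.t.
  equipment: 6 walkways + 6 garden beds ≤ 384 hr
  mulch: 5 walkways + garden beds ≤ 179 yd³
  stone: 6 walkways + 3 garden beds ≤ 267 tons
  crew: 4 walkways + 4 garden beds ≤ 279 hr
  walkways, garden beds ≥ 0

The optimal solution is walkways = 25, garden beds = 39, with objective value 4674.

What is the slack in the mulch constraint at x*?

mulch used = 5·25 + 1·39 = 164; slack = 179 − 164 = 15.

15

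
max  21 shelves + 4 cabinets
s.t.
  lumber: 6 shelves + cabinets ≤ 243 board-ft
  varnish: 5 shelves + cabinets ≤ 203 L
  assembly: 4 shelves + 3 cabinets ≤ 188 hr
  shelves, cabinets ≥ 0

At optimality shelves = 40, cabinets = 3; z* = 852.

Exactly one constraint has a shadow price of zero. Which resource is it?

assembly

lumber: 243/243 (binding)
varnish: 203/203 (binding)
assembly: 169/188 (slack 19)
By complementary slackness, a constraint with positive slack has shadow price 0 → assembly.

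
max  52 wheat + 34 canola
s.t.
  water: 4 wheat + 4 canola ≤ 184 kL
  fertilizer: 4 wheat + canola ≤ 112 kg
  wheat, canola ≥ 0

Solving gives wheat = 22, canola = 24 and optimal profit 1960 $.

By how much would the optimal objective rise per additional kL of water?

7

At the optimum: water uses 184 of 184 (binding); fertilizer uses 112 of 112 (binding).
The binding rows give the dual system: 4·y_water + 4·y_fertilizer = 52 and 4·y_water + 1·y_fertilizer = 34.
→ y_water = 7 and y_fertilizer = 6.
Shadow price of water = 7.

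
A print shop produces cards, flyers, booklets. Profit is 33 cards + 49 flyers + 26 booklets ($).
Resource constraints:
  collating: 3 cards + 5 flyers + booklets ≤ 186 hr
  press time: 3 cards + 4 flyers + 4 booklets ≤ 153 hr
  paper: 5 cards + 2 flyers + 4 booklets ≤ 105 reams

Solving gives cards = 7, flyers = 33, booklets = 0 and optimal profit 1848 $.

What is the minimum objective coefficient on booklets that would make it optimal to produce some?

At the optimum: collating uses 186 of 186 (binding); press time uses 153 of 153 (binding); paper uses 101 of 105 (slack = 4).
By complementary slackness, y = 0 for the non-binding constraint.
From A_Bᵀ y = c: 3·y_collating + 3·y_press time = 33; 5·y_collating + 4·y_press time = 49.
→ y_collating = 5 and y_press time = 6.
booklets enters the basis when its profit ≥ yᵀa₃ = 5·1 + 6·4 = 29.

29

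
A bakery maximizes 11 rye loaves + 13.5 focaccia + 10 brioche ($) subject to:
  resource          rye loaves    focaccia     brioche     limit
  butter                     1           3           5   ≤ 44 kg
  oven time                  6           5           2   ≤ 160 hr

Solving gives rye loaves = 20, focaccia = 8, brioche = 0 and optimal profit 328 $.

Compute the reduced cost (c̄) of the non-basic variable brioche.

-3

Check each constraint at x*: butter 44/44 (tight); oven time 160/160 (tight).
The binding rows give the dual system: 1·y_butter + 6·y_oven time = 11 and 3·y_butter + 5·y_oven time = 13.5.
This yields shadow prices y_butter = 2, y_oven time = 1.5.
Reduced cost of brioche: c₃ − yᵀa₃ = 10 − (2·5 + 1.5·2) = 10 − 13 = -3.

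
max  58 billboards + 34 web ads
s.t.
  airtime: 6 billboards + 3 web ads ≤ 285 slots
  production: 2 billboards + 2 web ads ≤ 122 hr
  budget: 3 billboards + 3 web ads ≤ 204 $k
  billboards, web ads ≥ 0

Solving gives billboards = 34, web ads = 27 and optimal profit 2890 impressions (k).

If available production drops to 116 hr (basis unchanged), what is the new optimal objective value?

Binding: airtime and production. Non-binding: budget (21 unused).
By complementary slackness, y = 0 for the non-binding constraint.
Dual feasibility on the basic columns requires 6·y_airtime + 2·y_production = 58, 3·y_airtime + 2·y_production = 34.
This yields shadow prices y_airtime = 8, y_production = 5.
Δz = y_production·Δb = 5 × (-6) = -30, so new z* = 2890 − 30 = 2860.

2860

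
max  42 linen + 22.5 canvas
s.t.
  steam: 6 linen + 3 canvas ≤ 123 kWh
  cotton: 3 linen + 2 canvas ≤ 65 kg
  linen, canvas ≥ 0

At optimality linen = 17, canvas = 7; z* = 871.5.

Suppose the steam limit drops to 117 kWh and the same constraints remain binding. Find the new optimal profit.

Check each constraint at x*: steam 123/123 (tight); cotton 65/65 (tight).
The binding rows give the dual system: 6·y_steam + 3·y_cotton = 42 and 3·y_steam + 2·y_cotton = 22.5.
→ y_steam = 5.5 and y_cotton = 3.
Δz = y_steam·Δb = 5.5 × (-6) = -33, so new z* = 871.5 − 33 = 838.5.

838.5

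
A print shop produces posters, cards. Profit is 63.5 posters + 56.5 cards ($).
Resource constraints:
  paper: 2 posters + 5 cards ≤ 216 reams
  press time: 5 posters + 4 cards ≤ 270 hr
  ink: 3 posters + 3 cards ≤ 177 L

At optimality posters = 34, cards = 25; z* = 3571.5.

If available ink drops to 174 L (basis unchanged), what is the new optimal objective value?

At the optimum: paper uses 193 of 216 (slack = 23); press time uses 270 of 270 (binding); ink uses 177 of 177 (binding).
By complementary slackness, y = 0 for the non-binding constraint.
The binding rows give the dual system: 5·y_press time + 3·y_ink = 63.5 and 4·y_press time + 3·y_ink = 56.5.
→ y_press time = 7 and y_ink = 9.5.
Δz = y_ink·Δb = 9.5 × (-3) = -28.5, so new z* = 3571.5 − 28.5 = 3543.

3543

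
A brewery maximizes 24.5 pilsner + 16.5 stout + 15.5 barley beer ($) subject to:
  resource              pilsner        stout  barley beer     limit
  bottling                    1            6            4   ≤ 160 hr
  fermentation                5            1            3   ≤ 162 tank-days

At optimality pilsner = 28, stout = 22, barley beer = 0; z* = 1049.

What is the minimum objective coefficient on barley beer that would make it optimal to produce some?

21.5

At the optimum: bottling uses 160 of 160 (binding); fermentation uses 162 of 162 (binding).
The binding rows give the dual system: 1·y_bottling + 5·y_fermentation = 24.5 and 6·y_bottling + 1·y_fermentation = 16.5.
→ y_bottling = 2 and y_fermentation = 4.5.
barley beer enters the basis when its profit ≥ yᵀa₃ = 2·4 + 4.5·3 = 21.5.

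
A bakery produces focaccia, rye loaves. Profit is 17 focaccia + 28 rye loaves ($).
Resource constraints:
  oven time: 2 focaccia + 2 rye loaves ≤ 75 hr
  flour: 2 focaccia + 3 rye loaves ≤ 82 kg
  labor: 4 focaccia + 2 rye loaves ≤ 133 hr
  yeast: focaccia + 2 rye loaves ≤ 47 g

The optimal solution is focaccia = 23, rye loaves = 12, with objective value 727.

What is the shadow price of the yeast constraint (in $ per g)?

5

Check each constraint at x*: oven time 70/75 (slack 5); flour 82/82 (tight); labor 116/133 (slack 17); yeast 47/47 (tight).
By complementary slackness, y = 0 for the non-binding constraints.
Dual feasibility on the basic columns requires 2·y_flour + 1·y_yeast = 17, 3·y_flour + 2·y_yeast = 28.
Solving: y_flour = 6, y_yeast = 5.
Shadow price of yeast = 5.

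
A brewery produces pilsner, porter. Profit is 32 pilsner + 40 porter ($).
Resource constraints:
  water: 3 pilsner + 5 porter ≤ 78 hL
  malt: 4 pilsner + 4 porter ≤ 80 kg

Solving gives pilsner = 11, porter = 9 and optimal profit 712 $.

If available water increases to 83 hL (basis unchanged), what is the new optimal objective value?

732

At the optimum: water uses 78 of 78 (binding); malt uses 80 of 80 (binding).
Dual feasibility on the basic columns requires 3·y_water + 4·y_malt = 32, 5·y_water + 4·y_malt = 40.
This yields shadow prices y_water = 4, y_malt = 5.
Δz = y_water·Δb = 4 × (5) = 20, so new z* = 712 + 20 = 732.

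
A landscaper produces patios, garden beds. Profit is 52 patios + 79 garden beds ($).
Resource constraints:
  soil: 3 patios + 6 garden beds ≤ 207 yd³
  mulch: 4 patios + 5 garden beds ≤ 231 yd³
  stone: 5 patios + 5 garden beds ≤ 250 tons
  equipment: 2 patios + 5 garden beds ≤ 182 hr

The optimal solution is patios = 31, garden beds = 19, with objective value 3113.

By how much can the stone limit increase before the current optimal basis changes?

20

Binding constraints: soil, stone. The basis is B = [[3,6],[5,5]] with det -15.
Per unit increase in stone, x* moves by d = (0.4, -0.2).
The basis stays optimal until mulch becomes binding; allowable increase = 20 tons.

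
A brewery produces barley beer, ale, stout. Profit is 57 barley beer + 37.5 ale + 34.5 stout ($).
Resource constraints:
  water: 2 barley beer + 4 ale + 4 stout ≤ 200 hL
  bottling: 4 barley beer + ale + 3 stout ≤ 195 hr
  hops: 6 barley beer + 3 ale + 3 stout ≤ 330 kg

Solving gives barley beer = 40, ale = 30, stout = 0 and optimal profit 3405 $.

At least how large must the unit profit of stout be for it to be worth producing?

37.5

Binding: water and hops. Non-binding: bottling (5 unused).
Since bottling is not tight, its dual is 0.
The binding rows give the dual system: 2·y_water + 6·y_hops = 57 and 4·y_water + 3·y_hops = 37.5.
→ y_water = 3 and y_hops = 8.5.
stout enters the basis when its profit ≥ yᵀa₃ = 3·4 + 8.5·3 = 37.5.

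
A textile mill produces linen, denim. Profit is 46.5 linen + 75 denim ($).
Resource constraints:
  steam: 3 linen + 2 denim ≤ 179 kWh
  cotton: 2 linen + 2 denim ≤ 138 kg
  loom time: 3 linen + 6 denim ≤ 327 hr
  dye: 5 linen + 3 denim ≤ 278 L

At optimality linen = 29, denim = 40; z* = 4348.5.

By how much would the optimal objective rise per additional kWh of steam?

At the optimum: steam uses 167 of 179 (slack = 12); cotton uses 138 of 138 (binding); loom time uses 327 of 327 (binding); dye uses 265 of 278 (slack = 13).
Since steam, dye are not tight, their duals are 0.
Dual feasibility on the basic columns requires 2·y_cotton + 3·y_loom time = 46.5, 2·y_cotton + 6·y_loom time = 75.
→ y_cotton = 9 and y_loom time = 9.5.
Shadow price of steam = 0.

0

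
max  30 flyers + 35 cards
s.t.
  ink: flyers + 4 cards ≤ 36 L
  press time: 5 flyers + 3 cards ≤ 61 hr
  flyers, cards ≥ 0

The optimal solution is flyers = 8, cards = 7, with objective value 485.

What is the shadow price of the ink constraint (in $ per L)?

Both ink and press time are binding at x*.
Dual feasibility on the basic columns requires 1·y_ink + 5·y_press time = 30, 4·y_ink + 3·y_press time = 35.
This yields shadow prices y_ink = 5, y_press time = 5.
Shadow price of ink = 5.

5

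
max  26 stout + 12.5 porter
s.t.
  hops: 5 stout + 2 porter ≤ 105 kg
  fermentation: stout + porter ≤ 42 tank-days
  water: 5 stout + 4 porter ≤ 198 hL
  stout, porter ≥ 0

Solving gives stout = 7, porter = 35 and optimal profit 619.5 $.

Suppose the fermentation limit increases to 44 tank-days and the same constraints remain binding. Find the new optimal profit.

626.5

Check each constraint at x*: hops 105/105 (tight); fermentation 42/42 (tight); water 175/198 (slack 23).
By complementary slackness, y = 0 for the non-binding constraint.
From A_Bᵀ y = c: 5·y_hops + 1·y_fermentation = 26; 2·y_hops + 1·y_fermentation = 12.5.
→ y_hops = 4.5 and y_fermentation = 3.5.
Δz = y_fermentation·Δb = 3.5 × (2) = 7, so new z* = 619.5 + 7 = 626.5.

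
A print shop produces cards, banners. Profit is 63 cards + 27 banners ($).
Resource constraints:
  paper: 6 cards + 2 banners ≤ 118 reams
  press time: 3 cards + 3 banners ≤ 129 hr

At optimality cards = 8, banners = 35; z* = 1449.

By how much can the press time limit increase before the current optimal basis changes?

Binding constraints: paper, press time. The basis is B = [[6,2],[3,3]] with det 12.
Per unit increase in press time, x* moves by d = (-0.1667, 0.5).
The basis stays optimal until cards reaches 0; allowable increase = 48 hr.

48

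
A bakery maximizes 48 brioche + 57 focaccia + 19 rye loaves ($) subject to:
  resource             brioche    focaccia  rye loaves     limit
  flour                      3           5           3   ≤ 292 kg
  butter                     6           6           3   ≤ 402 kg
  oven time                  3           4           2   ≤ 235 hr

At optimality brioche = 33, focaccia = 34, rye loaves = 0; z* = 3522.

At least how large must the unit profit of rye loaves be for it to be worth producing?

28.5

At the optimum: flour uses 269 of 292 (slack = 23); butter uses 402 of 402 (binding); oven time uses 235 of 235 (binding).
Since flour is not tight, its dual is 0.
The binding rows give the dual system: 6·y_butter + 3·y_oven time = 48 and 6·y_butter + 4·y_oven time = 57.
→ y_butter = 3.5 and y_oven time = 9.
rye loaves enters the basis when its profit ≥ yᵀa₃ = 3.5·3 + 9·2 = 28.5.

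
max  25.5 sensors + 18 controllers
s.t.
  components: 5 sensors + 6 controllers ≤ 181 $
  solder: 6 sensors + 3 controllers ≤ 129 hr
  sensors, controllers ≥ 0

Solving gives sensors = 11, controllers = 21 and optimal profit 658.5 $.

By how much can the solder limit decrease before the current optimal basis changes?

Binding constraints: components, solder. The basis is B = [[5,6],[6,3]] with det -21.
Per unit decrease in solder, x* moves by d = (-0.2857, 0.2381).
The basis stays optimal until sensors reaches 0; allowable decrease = 38.5 hr.

38.5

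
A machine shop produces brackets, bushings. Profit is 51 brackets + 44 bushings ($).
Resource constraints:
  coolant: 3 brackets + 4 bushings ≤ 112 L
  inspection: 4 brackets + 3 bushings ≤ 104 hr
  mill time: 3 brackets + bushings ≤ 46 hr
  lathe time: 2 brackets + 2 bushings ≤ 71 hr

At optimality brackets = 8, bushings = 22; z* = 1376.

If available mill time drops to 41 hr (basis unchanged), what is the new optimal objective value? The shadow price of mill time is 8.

1336

Δb = -5, so new z* = 1376 + (8)·(-5) = 1376 − 40 = 1336.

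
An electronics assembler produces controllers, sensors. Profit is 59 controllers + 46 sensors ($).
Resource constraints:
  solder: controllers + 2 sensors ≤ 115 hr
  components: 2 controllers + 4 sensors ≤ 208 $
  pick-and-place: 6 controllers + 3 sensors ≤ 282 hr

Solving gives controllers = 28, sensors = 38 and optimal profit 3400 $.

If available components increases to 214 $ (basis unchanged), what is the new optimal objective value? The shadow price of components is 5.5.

Δb = 6, so new z* = 3400 + (5.5)·(6) = 3400 + 33 = 3433.

3433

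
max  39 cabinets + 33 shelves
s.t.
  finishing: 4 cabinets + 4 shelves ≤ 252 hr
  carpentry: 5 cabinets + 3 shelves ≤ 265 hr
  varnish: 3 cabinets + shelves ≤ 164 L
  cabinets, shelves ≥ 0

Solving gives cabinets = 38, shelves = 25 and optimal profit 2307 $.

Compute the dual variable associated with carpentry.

Check each constraint at x*: finishing 252/252 (tight); carpentry 265/265 (tight); varnish 139/164 (slack 25).
Slack constraints have shadow price 0 (complementary slackness).
Dual feasibility on the basic columns requires 4·y_finishing + 5·y_carpentry = 39, 4·y_finishing + 3·y_carpentry = 33.
This yields shadow prices y_finishing = 6, y_carpentry = 3.
Shadow price of carpentry = 3.

3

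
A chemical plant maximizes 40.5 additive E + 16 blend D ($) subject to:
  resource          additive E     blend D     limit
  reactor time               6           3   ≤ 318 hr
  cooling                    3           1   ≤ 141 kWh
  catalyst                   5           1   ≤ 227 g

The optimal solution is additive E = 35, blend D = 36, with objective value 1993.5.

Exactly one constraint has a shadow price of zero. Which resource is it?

catalyst

reactor time: 318/318 (binding)
cooling: 141/141 (binding)
catalyst: 211/227 (slack 16)
By complementary slackness, a constraint with positive slack has shadow price 0 → catalyst.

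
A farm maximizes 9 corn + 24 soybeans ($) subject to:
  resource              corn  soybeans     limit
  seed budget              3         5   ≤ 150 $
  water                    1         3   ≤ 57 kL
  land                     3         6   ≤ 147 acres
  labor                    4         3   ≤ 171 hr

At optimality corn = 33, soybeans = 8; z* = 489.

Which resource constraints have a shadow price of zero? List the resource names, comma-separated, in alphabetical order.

seed budget: 139/150 (slack 11)
water: 57/57 (binding)
land: 147/147 (binding)
labor: 156/171 (slack 15)
By complementary slackness, a constraint with positive slack has shadow price 0 → labor, seed budget.

labor, seed budget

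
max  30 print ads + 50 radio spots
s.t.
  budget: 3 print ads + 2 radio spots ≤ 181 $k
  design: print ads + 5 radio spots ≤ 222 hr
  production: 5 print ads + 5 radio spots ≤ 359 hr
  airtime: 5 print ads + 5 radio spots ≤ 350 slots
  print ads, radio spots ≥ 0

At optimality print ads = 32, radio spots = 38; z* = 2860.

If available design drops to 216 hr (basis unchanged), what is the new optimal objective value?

2830

Binding: design and airtime. Non-binding: budget (9 unused), production (9 unused).
By complementary slackness, y = 0 for the non-binding constraints.
The binding rows give the dual system: 1·y_design + 5·y_airtime = 30 and 5·y_design + 5·y_airtime = 50.
Solving: y_design = 5, y_airtime = 5.
Δz = y_design·Δb = 5 × (-6) = -30, so new z* = 2860 − 30 = 2830.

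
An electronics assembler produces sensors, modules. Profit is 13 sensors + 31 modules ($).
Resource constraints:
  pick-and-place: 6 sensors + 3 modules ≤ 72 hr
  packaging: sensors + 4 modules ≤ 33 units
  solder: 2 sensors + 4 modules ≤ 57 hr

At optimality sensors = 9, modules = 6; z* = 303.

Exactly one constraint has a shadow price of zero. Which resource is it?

pick-and-place: 72/72 (binding)
packaging: 33/33 (binding)
solder: 42/57 (slack 15)
By complementary slackness, a constraint with positive slack has shadow price 0 → solder.

solder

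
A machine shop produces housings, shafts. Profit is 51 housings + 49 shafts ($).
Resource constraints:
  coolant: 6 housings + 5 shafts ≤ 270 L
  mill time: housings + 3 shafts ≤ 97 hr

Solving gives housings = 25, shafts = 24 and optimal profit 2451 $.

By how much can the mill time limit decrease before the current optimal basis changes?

Binding constraints: coolant, mill time. The basis is B = [[6,5],[1,3]] with det 13.
Per unit decrease in mill time, x* moves by d = (0.3846, -0.4615).
The basis stays optimal until shafts reaches 0; allowable decrease = 52 hr.

52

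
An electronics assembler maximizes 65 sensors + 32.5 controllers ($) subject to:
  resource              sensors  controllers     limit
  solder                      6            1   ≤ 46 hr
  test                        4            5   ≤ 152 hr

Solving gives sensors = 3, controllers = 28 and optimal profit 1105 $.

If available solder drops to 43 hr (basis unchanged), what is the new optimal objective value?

Both solder and test are binding at x*.
The binding rows give the dual system: 6·y_solder + 4·y_test = 65 and 1·y_solder + 5·y_test = 32.5.
This yields shadow prices y_solder = 7.5, y_test = 5.
Δz = y_solder·Δb = 7.5 × (-3) = -22.5, so new z* = 1105 − 22.5 = 1082.5.

1082.5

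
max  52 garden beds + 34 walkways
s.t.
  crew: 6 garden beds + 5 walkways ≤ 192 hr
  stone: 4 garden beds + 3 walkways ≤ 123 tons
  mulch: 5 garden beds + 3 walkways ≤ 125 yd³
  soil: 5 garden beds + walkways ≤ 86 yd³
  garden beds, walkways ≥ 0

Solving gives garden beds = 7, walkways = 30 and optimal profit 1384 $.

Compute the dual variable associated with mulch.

8

At the optimum: crew uses 192 of 192 (binding); stone uses 118 of 123 (slack = 5); mulch uses 125 of 125 (binding); soil uses 65 of 86 (slack = 21).
Slack constraints have shadow price 0 (complementary slackness).
The binding rows give the dual system: 6·y_crew + 5·y_mulch = 52 and 5·y_crew + 3·y_mulch = 34.
Solving: y_crew = 2, y_mulch = 8.
Shadow price of mulch = 8.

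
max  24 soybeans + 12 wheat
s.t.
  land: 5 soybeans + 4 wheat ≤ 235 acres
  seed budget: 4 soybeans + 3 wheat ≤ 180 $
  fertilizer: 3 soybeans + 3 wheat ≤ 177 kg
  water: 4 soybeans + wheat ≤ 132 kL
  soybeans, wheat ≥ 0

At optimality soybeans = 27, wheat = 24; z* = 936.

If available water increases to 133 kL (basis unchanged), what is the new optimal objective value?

Binding: seed budget and water. Non-binding: land (4 unused), fertilizer (24 unused).
By complementary slackness, y = 0 for the non-binding constraints.
Dual feasibility on the basic columns requires 4·y_seed budget + 4·y_water = 24, 3·y_seed budget + 1·y_water = 12.
→ y_seed budget = 3 and y_water = 3.
Δz = y_water·Δb = 3 × (1) = 3, so new z* = 936 + 3 = 939.

939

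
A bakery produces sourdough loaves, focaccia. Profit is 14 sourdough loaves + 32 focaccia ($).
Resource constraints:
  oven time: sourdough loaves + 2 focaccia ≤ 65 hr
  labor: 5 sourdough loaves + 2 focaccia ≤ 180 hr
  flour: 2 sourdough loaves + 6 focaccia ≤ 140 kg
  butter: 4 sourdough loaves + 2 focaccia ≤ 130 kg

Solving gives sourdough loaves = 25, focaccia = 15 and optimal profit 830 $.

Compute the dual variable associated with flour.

At the optimum: oven time uses 55 of 65 (slack = 10); labor uses 155 of 180 (slack = 25); flour uses 140 of 140 (binding); butter uses 130 of 130 (binding).
Slack constraints have shadow price 0 (complementary slackness).
The binding rows give the dual system: 2·y_flour + 4·y_butter = 14 and 6·y_flour + 2·y_butter = 32.
→ y_flour = 5 and y_butter = 1.
Shadow price of flour = 5.

5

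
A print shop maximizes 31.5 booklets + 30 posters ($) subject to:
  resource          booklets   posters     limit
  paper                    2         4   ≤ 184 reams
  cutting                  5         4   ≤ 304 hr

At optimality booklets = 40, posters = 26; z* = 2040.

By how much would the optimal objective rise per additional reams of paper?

Check each constraint at x*: paper 184/184 (tight); cutting 304/304 (tight).
From A_Bᵀ y = c: 2·y_paper + 5·y_cutting = 31.5; 4·y_paper + 4·y_cutting = 30.
Solving: y_paper = 2, y_cutting = 5.5.
Shadow price of paper = 2.

2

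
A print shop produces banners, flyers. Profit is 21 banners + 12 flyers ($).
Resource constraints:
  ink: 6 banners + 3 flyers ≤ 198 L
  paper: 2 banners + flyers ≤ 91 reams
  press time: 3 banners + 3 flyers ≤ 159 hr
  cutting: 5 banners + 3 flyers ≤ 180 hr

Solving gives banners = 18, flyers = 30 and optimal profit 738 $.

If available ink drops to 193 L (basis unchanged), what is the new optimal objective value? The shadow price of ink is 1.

Δb = -5, so new z* = 738 + (1)·(-5) = 738 − 5 = 733.

733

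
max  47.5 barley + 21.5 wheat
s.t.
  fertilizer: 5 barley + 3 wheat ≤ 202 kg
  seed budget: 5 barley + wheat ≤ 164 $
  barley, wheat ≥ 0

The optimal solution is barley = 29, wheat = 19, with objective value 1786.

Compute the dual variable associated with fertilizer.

6

Check each constraint at x*: fertilizer 202/202 (tight); seed budget 164/164 (tight).
Dual feasibility on the basic columns requires 5·y_fertilizer + 5·y_seed budget = 47.5, 3·y_fertilizer + 1·y_seed budget = 21.5.
Solving: y_fertilizer = 6, y_seed budget = 3.5.
Shadow price of fertilizer = 6.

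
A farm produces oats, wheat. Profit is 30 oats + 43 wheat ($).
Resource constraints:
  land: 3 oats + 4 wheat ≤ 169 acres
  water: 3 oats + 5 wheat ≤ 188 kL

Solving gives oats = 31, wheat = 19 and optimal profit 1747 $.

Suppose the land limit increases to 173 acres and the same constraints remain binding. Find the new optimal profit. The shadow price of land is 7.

Δb = 4, so new z* = 1747 + (7)·(4) = 1747 + 28 = 1775.

1775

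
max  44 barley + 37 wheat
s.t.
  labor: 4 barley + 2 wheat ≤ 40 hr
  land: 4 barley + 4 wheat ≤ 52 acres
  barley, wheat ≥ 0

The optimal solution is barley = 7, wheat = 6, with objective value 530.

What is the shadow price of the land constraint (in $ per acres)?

Check each constraint at x*: labor 40/40 (tight); land 52/52 (tight).
Dual feasibility on the basic columns requires 4·y_labor + 4·y_land = 44, 2·y_labor + 4·y_land = 37.
→ y_labor = 3.5 and y_land = 7.5.
Shadow price of land = 7.5.

7.5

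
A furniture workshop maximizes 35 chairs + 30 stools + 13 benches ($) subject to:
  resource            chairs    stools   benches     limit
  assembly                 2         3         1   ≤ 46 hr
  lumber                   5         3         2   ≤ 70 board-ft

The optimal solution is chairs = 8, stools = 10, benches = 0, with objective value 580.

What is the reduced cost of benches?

-2

At the optimum: assembly uses 46 of 46 (binding); lumber uses 70 of 70 (binding).
Dual feasibility on the basic columns requires 2·y_assembly + 5·y_lumber = 35, 3·y_assembly + 3·y_lumber = 30.
This yields shadow prices y_assembly = 5, y_lumber = 5.
Reduced cost of benches: c₃ − yᵀa₃ = 13 − (5·1 + 5·2) = 13 − 15 = -2.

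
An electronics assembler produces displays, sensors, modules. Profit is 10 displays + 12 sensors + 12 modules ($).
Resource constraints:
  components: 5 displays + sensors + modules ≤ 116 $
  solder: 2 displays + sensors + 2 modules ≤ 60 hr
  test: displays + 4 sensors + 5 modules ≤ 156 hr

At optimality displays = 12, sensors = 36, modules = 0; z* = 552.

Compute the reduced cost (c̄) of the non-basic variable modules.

At the optimum: components uses 96 of 116 (slack = 20); solder uses 60 of 60 (binding); test uses 156 of 156 (binding).
By complementary slackness, y = 0 for the non-binding constraint.
Dual feasibility on the basic columns requires 2·y_solder + 1·y_test = 10, 1·y_solder + 4·y_test = 12.
Solving: y_solder = 4, y_test = 2.
Reduced cost of modules: c₃ − yᵀa₃ = 12 − (4·2 + 2·5) = 12 − 18 = -6.

-6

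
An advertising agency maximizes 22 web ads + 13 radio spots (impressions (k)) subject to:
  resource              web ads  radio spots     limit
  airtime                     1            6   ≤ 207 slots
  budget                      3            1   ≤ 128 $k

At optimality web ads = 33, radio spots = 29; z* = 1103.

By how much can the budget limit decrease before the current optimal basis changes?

93.5

Binding constraints: airtime, budget. The basis is B = [[1,6],[3,1]] with det -17.
Per unit decrease in budget, x* moves by d = (-0.3529, 0.0588).
The basis stays optimal until web ads reaches 0; allowable decrease = 93.5 $k.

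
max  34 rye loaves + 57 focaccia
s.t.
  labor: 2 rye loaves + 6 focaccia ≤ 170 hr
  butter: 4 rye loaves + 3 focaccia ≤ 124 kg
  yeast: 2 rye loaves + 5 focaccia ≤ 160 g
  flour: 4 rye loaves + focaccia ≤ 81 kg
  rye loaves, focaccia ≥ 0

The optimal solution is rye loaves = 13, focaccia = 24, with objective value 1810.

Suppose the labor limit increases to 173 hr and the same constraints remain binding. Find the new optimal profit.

Binding: labor and butter. Non-binding: yeast (14 unused), flour (5 unused).
Since yeast, flour are not tight, their duals are 0.
From A_Bᵀ y = c: 2·y_labor + 4·y_butter = 34; 6·y_labor + 3·y_butter = 57.
This yields shadow prices y_labor = 7, y_butter = 5.
Δz = y_labor·Δb = 7 × (3) = 21, so new z* = 1810 + 21 = 1831.

1831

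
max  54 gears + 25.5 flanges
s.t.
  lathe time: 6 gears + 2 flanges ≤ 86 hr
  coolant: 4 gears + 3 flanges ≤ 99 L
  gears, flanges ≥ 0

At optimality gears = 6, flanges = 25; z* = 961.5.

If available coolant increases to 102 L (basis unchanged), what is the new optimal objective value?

975

At the optimum: lathe time uses 86 of 86 (binding); coolant uses 99 of 99 (binding).
Dual feasibility on the basic columns requires 6·y_lathe time + 4·y_coolant = 54, 2·y_lathe time + 3·y_coolant = 25.5.
This yields shadow prices y_lathe time = 6, y_coolant = 4.5.
Δz = y_coolant·Δb = 4.5 × (3) = 13.5, so new z* = 961.5 + 13.5 = 975.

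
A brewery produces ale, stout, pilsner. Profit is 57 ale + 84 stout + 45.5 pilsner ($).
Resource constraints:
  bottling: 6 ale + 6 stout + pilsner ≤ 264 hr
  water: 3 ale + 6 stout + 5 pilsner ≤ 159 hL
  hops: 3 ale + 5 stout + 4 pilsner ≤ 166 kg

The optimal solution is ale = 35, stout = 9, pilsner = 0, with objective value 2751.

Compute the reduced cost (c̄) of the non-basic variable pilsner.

-4.5

Check each constraint at x*: bottling 264/264 (tight); water 159/159 (tight); hops 150/166 (slack 16).
By complementary slackness, y = 0 for the non-binding constraint.
From A_Bᵀ y = c: 6·y_bottling + 3·y_water = 57; 6·y_bottling + 6·y_water = 84.
This yields shadow prices y_bottling = 5, y_water = 9.
Reduced cost of pilsner: c₃ − yᵀa₃ = 45.5 − (5·1 + 9·5) = 45.5 − 50 = -4.5.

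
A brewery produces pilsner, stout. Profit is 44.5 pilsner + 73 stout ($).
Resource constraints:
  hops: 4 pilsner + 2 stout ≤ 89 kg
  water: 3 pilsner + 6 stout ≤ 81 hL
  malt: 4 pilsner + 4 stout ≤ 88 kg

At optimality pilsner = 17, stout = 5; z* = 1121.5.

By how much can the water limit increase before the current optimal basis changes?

51

Binding constraints: water, malt. The basis is B = [[3,6],[4,4]] with det -12.
Per unit increase in water, x* moves by d = (-0.3333, 0.3333).
The basis stays optimal until pilsner reaches 0; allowable increase = 51 hL.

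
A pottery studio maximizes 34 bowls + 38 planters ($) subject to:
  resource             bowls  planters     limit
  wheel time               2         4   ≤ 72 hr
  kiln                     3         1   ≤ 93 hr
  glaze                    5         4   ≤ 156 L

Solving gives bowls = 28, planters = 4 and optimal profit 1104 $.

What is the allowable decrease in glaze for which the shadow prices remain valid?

Binding constraints: wheel time, glaze. The basis is B = [[2,4],[5,4]] with det -12.
Per unit decrease in glaze, x* moves by d = (-0.3333, 0.1667).
The basis stays optimal until bowls reaches 0; allowable decrease = 84 L.

84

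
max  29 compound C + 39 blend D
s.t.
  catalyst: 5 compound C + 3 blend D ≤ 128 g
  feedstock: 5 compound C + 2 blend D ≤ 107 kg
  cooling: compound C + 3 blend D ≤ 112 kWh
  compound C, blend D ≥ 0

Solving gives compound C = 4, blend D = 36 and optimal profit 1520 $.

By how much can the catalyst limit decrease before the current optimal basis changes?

16

Binding constraints: catalyst, cooling. The basis is B = [[5,3],[1,3]] with det 12.
Per unit decrease in catalyst, x* moves by d = (-0.25, 0.0833).
The basis stays optimal until compound C reaches 0; allowable decrease = 16 g.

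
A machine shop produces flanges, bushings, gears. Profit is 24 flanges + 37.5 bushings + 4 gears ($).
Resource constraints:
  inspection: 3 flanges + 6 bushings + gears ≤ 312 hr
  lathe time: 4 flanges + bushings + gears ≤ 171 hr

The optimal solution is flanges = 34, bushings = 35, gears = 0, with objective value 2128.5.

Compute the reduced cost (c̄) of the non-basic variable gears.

Check each constraint at x*: inspection 312/312 (tight); lathe time 171/171 (tight).
From A_Bᵀ y = c: 3·y_inspection + 4·y_lathe time = 24; 6·y_inspection + 1·y_lathe time = 37.5.
Solving: y_inspection = 6, y_lathe time = 1.5.
Reduced cost of gears: c₃ − yᵀa₃ = 4 − (6·1 + 1.5·1) = 4 − 7.5 = -3.5.

-3.5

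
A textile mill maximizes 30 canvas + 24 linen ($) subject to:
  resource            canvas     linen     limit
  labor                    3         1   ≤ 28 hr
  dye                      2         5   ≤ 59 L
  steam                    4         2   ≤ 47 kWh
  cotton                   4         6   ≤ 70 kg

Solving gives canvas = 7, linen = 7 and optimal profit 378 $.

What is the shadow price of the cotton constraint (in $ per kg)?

At the optimum: labor uses 28 of 28 (binding); dye uses 49 of 59 (slack = 10); steam uses 42 of 47 (slack = 5); cotton uses 70 of 70 (binding).
Slack constraints have shadow price 0 (complementary slackness).
The binding rows give the dual system: 3·y_labor + 4·y_cotton = 30 and 1·y_labor + 6·y_cotton = 24.
This yields shadow prices y_labor = 6, y_cotton = 3.
Shadow price of cotton = 3.

3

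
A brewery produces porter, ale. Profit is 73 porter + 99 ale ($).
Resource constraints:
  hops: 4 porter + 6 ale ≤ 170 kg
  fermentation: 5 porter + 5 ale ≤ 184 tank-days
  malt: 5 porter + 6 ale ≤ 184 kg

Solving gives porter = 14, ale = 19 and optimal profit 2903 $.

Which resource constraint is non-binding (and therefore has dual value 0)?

fermentation

hops: 170/170 (binding)
fermentation: 165/184 (slack 19)
malt: 184/184 (binding)
By complementary slackness, a constraint with positive slack has shadow price 0 → fermentation.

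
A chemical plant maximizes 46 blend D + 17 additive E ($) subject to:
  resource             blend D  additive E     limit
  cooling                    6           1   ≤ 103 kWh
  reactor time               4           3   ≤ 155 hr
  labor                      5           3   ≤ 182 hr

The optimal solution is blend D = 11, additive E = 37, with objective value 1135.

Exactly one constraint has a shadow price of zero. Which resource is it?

cooling: 103/103 (binding)
reactor time: 155/155 (binding)
labor: 166/182 (slack 16)
By complementary slackness, a constraint with positive slack has shadow price 0 → labor.

labor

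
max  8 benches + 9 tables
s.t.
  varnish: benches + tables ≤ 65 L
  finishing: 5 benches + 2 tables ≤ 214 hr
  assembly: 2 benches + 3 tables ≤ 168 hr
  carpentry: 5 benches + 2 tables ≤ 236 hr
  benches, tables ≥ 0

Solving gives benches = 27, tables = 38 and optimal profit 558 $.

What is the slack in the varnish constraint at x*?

0

varnish used = 1·27 + 1·38 = 65; slack = 65 − 65 = 0.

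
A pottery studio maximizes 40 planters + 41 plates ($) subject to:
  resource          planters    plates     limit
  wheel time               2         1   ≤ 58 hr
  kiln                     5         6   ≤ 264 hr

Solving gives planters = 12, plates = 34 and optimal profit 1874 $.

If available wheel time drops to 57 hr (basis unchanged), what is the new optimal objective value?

Check each constraint at x*: wheel time 58/58 (tight); kiln 264/264 (tight).
Dual feasibility on the basic columns requires 2·y_wheel time + 5·y_kiln = 40, 1·y_wheel time + 6·y_kiln = 41.
→ y_wheel time = 5 and y_kiln = 6.
Δz = y_wheel time·Δb = 5 × (-1) = -5, so new z* = 1874 − 5 = 1869.

1869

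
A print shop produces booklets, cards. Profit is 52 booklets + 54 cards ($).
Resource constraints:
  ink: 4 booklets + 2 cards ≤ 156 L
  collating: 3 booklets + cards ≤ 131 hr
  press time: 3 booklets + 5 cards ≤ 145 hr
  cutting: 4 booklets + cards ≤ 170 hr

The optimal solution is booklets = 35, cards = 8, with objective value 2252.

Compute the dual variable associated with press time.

8

At the optimum: ink uses 156 of 156 (binding); collating uses 113 of 131 (slack = 18); press time uses 145 of 145 (binding); cutting uses 148 of 170 (slack = 22).
Since collating, cutting are not tight, their duals are 0.
Dual feasibility on the basic columns requires 4·y_ink + 3·y_press time = 52, 2·y_ink + 5·y_press time = 54.
This yields shadow prices y_ink = 7, y_press time = 8.
Shadow price of press time = 8.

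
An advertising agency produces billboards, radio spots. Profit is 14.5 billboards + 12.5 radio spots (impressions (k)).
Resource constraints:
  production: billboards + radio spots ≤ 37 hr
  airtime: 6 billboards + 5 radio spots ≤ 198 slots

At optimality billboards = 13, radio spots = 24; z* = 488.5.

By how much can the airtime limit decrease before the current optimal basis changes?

Binding constraints: production, airtime. The basis is B = [[1,1],[6,5]] with det -1.
Per unit decrease in airtime, x* moves by d = (-1, 1).
The basis stays optimal until billboards reaches 0; allowable decrease = 13 slots.

13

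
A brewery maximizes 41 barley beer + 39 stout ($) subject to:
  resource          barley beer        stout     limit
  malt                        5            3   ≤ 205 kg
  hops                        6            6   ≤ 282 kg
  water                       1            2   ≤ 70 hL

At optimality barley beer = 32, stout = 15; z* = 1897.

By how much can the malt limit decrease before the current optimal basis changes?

16

Binding constraints: malt, hops. The basis is B = [[5,3],[6,6]] with det 12.
Per unit decrease in malt, x* moves by d = (-0.5, 0.5).
The basis stays optimal until water becomes binding; allowable decrease = 16 kg.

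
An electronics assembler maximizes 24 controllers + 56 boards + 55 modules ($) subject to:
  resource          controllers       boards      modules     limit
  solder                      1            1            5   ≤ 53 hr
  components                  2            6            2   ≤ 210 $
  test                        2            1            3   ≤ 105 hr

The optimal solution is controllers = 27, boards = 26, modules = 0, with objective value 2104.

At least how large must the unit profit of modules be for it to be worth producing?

56

At the optimum: solder uses 53 of 53 (binding); components uses 210 of 210 (binding); test uses 80 of 105 (slack = 25).
Since test is not tight, its dual is 0.
From A_Bᵀ y = c: 1·y_solder + 2·y_components = 24; 1·y_solder + 6·y_components = 56.
Solving: y_solder = 8, y_components = 8.
modules enters the basis when its profit ≥ yᵀa₃ = 8·5 + 8·2 = 56.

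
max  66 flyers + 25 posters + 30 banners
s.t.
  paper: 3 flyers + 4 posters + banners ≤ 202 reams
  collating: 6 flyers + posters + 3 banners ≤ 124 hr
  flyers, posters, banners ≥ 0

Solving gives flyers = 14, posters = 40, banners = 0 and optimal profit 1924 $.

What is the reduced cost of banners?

-1

Both paper and collating are binding at x*.
The binding rows give the dual system: 3·y_paper + 6·y_collating = 66 and 4·y_paper + 1·y_collating = 25.
This yields shadow prices y_paper = 4, y_collating = 9.
Reduced cost of banners: c₃ − yᵀa₃ = 30 − (4·1 + 9·3) = 30 − 31 = -1.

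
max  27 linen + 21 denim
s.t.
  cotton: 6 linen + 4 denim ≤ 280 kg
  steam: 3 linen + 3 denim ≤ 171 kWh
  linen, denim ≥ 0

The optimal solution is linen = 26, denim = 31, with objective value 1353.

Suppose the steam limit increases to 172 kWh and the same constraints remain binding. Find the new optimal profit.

At the optimum: cotton uses 280 of 280 (binding); steam uses 171 of 171 (binding).
From A_Bᵀ y = c: 6·y_cotton + 3·y_steam = 27; 4·y_cotton + 3·y_steam = 21.
→ y_cotton = 3 and y_steam = 3.
Δz = y_steam·Δb = 3 × (1) = 3, so new z* = 1353 + 3 = 1356.

1356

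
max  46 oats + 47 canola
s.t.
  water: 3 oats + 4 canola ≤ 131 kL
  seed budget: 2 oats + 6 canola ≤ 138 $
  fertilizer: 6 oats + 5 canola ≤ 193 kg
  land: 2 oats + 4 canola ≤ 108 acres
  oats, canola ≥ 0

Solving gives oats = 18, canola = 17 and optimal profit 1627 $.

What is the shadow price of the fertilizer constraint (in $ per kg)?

7

At the optimum: water uses 122 of 131 (slack = 9); seed budget uses 138 of 138 (binding); fertilizer uses 193 of 193 (binding); land uses 104 of 108 (slack = 4).
Since water, land are not tight, their duals are 0.
Dual feasibility on the basic columns requires 2·y_seed budget + 6·y_fertilizer = 46, 6·y_seed budget + 5·y_fertilizer = 47.
→ y_seed budget = 2 and y_fertilizer = 7.
Shadow price of fertilizer = 7.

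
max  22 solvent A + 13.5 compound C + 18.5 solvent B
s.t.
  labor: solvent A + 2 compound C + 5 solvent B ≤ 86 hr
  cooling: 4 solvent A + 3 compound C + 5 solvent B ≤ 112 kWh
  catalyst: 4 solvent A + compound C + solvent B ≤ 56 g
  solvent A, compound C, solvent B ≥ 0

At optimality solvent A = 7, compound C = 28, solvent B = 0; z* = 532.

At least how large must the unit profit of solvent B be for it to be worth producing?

21.5

Binding: cooling and catalyst. Non-binding: labor (23 unused).
Since labor is not tight, its dual is 0.
From A_Bᵀ y = c: 4·y_cooling + 4·y_catalyst = 22; 3·y_cooling + 1·y_catalyst = 13.5.
This yields shadow prices y_cooling = 4, y_catalyst = 1.5.
solvent B enters the basis when its profit ≥ yᵀa₃ = 4·5 + 1.5·1 = 21.5.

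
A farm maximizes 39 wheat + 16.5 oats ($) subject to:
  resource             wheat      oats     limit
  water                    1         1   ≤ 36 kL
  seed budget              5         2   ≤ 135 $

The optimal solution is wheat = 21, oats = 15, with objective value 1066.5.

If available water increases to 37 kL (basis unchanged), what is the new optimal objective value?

1068

Both water and seed budget are binding at x*.
The binding rows give the dual system: 1·y_water + 5·y_seed budget = 39 and 1·y_water + 2·y_seed budget = 16.5.
→ y_water = 1.5 and y_seed budget = 7.5.
Δz = y_water·Δb = 1.5 × (1) = 1.5, so new z* = 1066.5 + 1.5 = 1068.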